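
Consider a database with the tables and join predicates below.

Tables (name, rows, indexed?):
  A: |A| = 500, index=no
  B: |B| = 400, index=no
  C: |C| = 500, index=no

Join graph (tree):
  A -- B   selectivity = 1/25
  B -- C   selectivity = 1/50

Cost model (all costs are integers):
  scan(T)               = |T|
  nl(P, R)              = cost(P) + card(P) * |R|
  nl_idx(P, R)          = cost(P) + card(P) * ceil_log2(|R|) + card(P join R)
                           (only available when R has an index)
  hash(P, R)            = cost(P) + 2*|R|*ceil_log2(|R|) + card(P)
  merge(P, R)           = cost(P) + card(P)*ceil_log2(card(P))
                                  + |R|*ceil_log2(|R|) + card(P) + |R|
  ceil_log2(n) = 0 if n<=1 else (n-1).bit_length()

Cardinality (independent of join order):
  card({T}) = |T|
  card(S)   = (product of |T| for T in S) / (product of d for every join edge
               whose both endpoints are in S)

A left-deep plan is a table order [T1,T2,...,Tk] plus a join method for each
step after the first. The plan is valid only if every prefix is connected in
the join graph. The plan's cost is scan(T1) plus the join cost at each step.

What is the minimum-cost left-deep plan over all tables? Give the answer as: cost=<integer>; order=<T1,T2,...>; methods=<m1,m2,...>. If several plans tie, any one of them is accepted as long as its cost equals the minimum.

cost=21200; order=C,B,A; methods=hash,hash

Selinger DP (subsets sized 1..n):
  {A}: scan cost=500, card=500
  {B}: scan cost=400, card=400
  {C}: scan cost=500, card=500
  {AB}: card=8000; try (B,hash)→8200, (A,merge)→9400, (B,merge)→9500, (A,hash)→9800, (A,nl)→200400, (B,nl)→200500; best=8200 via (B,hash)
  {BC}: card=4000; try (B,hash)→8200, (C,merge)→9400, (B,merge)→9500, (C,hash)→9800, (C,nl)→200400, (B,nl)→200500; best=8200 via (B,hash)
  {ABC}: card=80000; try (A,hash)→21200, (C,hash)→25200, (A,merge)→65200, (C,merge)→125200, (A,nl)→2008200, (C,nl)→4008200; best=21200 via (A,hash)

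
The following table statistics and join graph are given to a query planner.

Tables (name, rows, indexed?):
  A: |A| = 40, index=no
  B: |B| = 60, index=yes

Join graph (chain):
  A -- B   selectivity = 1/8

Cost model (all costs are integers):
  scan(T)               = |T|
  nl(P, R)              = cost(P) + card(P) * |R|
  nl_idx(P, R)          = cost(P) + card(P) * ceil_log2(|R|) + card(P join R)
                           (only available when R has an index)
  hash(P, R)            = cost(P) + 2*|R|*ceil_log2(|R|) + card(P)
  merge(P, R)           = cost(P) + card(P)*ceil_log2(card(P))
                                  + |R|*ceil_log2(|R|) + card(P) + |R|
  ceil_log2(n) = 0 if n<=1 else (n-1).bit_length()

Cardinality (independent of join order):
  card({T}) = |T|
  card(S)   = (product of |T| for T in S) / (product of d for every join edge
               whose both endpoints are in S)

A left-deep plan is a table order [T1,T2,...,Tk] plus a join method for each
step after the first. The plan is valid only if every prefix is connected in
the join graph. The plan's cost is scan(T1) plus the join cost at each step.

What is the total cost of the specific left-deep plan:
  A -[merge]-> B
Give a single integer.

740

step 1: scan A: cost=40, card=40
step 2: join B via merge
    card(P join B) = 40*60/(8) = 300
    cost = 40 + 40*6 + 60*6 + 40 + 60 = 740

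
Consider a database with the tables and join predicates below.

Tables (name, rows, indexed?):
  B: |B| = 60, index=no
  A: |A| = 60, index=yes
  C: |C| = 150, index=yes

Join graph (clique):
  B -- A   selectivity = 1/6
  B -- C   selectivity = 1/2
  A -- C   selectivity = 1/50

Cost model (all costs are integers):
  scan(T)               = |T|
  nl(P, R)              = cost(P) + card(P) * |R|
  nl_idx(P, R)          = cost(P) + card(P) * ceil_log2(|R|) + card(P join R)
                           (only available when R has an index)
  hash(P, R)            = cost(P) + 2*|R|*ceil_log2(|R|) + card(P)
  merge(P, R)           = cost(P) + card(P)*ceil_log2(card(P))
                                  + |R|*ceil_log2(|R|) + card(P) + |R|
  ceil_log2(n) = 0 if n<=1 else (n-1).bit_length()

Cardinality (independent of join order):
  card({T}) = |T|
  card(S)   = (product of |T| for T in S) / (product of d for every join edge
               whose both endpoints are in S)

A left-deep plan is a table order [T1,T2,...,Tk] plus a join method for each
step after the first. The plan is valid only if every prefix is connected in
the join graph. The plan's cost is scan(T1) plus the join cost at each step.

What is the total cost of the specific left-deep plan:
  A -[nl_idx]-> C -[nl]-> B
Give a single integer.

11520

step 1: scan A: cost=60, card=60
step 2: join C via nl_idx
    card(P join C) = 60*150/(50) = 180
    cost = 60 + 60*8 + 180 = 720
step 3: join B via nl
    card(P join B) = 180*60/(6*2) = 900
    cost = 720 + 180*60 = 11520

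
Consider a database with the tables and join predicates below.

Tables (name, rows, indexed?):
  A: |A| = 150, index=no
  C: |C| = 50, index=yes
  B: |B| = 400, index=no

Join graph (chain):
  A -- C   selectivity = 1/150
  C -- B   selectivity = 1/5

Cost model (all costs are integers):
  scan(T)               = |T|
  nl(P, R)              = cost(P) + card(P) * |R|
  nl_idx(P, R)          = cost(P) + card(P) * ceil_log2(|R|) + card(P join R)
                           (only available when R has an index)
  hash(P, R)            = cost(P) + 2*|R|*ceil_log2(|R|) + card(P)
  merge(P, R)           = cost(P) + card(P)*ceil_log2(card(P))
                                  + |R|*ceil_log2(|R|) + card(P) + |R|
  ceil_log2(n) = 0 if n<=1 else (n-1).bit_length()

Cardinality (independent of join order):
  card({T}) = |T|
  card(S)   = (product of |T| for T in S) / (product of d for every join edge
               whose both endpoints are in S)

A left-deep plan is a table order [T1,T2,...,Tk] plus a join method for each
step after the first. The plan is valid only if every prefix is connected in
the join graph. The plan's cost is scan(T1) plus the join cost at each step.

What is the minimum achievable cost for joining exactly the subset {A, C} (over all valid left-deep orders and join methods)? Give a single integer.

900

Selinger DP over subsets of {A,C}:
  {A}: scan cost=150, card=150
  {C}: scan cost=50, card=50
  {AC}: card=50; try (C,hash)→900, (C,nl_idx)→1100, (A,merge)→1750, (C,merge)→1850, (A,hash)→2500, (A,nl)→7550 …(+1); best=900 via (C,hash)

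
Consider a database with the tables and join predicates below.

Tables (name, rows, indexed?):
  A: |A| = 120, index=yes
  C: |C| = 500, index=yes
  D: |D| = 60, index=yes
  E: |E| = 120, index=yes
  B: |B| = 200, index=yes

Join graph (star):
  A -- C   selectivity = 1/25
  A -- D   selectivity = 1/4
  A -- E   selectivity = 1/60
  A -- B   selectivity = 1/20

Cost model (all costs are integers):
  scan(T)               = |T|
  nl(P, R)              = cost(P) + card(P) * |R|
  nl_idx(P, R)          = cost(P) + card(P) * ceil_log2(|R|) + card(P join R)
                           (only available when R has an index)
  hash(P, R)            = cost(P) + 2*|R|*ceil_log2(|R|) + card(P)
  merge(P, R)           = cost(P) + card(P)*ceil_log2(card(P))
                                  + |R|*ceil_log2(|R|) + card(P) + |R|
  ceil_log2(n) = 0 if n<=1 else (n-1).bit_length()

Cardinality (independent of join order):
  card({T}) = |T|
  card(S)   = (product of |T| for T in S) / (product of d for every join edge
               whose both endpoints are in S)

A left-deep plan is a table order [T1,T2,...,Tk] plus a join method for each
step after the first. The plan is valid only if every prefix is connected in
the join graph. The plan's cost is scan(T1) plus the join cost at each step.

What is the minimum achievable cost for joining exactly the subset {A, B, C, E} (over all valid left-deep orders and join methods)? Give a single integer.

Selinger DP over subsets of {A,B,C,E}:
  {A}: scan cost=120, card=120
  {C}: scan cost=500, card=500
  {E}: scan cost=120, card=120
  {B}: scan cost=200, card=200
  {AC}: card=2400; try (A,hash)→2680, (C,nl_idx)→3600, (C,merge)→6080, (A,nl_idx)→6400, (A,merge)→6460, (C,hash)→9240 …(+2); best=2680 via (A,hash)
  {AE}: card=240; try (E,nl_idx)→1200, (A,nl_idx)→1200, (E,hash)→1920, (A,hash)→1920, (E,merge)→2040, (A,merge)→2040 …(+2); best=1200 via (E,nl_idx)
  {AB}: card=1200; try (A,hash)→2080, (B,nl_idx)→2280, (A,nl_idx)→2800, (B,merge)→2880, (A,merge)→2960, (B,hash)→3440 …(+2); best=2080 via (A,hash)
  {ACE}: card=4800; try (E,hash)→6760, (C,nl_idx)→8160, (C,merge)→8360, (C,hash)→10440, (E,nl_idx)→24280, (E,merge)→34840 …(+2); best=6760 via (E,hash)
  {ABC}: card=24000; try (B,hash)→8280, (C,hash)→12280, (C,merge)→21480, (B,merge)→35680, (C,nl_idx)→36880, (B,nl_idx)→45880 …(+2); best=8280 via (B,hash)
  {ABE}: card=2400; try (B,hash)→4640, (E,hash)→4960, (B,merge)→5160, (B,nl_idx)→5520, (E,nl_idx)→12880, (E,merge)→17440 …(+2); best=4640 via (B,hash)
  {ABCE}: card=48000; try (B,hash)→14760, (C,hash)→16040, (E,hash)→33960, (C,merge)→40840, (C,nl_idx)→74240, (B,merge)→75760 …(+6); best=14760 via (B,hash)

14760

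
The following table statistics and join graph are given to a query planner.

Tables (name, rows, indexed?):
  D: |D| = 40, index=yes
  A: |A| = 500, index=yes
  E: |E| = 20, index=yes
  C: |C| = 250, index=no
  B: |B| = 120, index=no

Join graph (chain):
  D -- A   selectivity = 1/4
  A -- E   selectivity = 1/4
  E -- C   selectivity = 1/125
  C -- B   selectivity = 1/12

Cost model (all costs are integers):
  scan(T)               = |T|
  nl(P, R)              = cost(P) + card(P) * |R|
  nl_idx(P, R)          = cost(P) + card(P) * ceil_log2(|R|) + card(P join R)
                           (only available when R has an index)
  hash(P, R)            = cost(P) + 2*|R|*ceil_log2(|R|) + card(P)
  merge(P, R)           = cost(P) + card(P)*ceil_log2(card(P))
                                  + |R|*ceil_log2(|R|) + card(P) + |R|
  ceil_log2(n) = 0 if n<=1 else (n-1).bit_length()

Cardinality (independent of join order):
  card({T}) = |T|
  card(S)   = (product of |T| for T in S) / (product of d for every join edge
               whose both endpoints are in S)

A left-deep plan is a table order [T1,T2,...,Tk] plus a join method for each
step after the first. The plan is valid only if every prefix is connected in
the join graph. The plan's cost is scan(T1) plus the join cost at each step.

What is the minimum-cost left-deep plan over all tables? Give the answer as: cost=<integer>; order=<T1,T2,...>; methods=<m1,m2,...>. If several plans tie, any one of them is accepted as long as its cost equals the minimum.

cost=61420; order=C,E,B,A,D; methods=hash,merge,merge,hash

Selinger DP (subsets sized 1..n):
  {D}: scan cost=40, card=40
  {A}: scan cost=500, card=500
  {E}: scan cost=20, card=20
  {C}: scan cost=250, card=250
  {B}: scan cost=120, card=120
  {AD}: card=5000; try (D,hash)→1480, (A,merge)→5320, (A,nl_idx)→5400, (D,merge)→5780, (D,nl_idx)→8500, (A,hash)→9080 …(+2); best=1480 via (D,hash)
  {AE}: card=2500; try (E,hash)→1200, (A,nl_idx)→2700, (A,merge)→5140, (E,nl_idx)→5500, (E,merge)→5620, (A,hash)→9040 …(+2); best=1200 via (E,hash)
  {CE}: card=40; try (E,hash)→700, (E,nl_idx)→1540, (C,merge)→2390, (E,merge)→2620, (C,hash)→4040, (C,nl)→5020 …(+1); best=700 via (E,hash)
  {BC}: card=2500; try (B,hash)→2180, (C,merge)→3330, (B,merge)→3460, (C,hash)→4240, (C,nl)→30120, (B,nl)→30250; best=2180 via (B,hash)
  {ADE}: card=25000; try (D,hash)→4180, (E,hash)→6680, (D,merge)→33980, (D,nl_idx)→41200, (E,nl_idx)→51480, (E,merge)→71600 …(+2); best=4180 via (D,hash)
  {ACE}: card=5000; try (A,merge)→5980, (A,nl_idx)→6060, (C,hash)→7700, (A,hash)→9740, (A,nl)→20700, (C,merge)→35950 …(+1); best=5980 via (A,merge)
  {BCE}: card=400; try (B,merge)→1940, (B,hash)→2420, (E,hash)→4880, (B,nl)→5500, (E,nl_idx)→15080, (E,merge)→34800 …(+1); best=1940 via (B,merge)
  {ACDE}: card=50000; try (D,hash)→11460, (C,hash)→33180, (D,merge)→76260, (D,nl_idx)→85980, (D,nl)→205980, (C,merge)→406430 …(+1); best=11460 via (D,hash)
  {ABCE}: card=50000; try (A,merge)→10940, (A,hash)→11340, (B,hash)→12660, (A,nl_idx)→55540, (B,merge)→76940, (A,nl)→201940 …(+1); best=10940 via (A,merge)
  {ABCDE}: card=500000; try (D,hash)→61420, (B,hash)→63140, (D,nl_idx)→810940, (D,merge)→861220, (B,merge)→862420, (D,nl)→2010940 …(+1); best=61420 via (D,hash)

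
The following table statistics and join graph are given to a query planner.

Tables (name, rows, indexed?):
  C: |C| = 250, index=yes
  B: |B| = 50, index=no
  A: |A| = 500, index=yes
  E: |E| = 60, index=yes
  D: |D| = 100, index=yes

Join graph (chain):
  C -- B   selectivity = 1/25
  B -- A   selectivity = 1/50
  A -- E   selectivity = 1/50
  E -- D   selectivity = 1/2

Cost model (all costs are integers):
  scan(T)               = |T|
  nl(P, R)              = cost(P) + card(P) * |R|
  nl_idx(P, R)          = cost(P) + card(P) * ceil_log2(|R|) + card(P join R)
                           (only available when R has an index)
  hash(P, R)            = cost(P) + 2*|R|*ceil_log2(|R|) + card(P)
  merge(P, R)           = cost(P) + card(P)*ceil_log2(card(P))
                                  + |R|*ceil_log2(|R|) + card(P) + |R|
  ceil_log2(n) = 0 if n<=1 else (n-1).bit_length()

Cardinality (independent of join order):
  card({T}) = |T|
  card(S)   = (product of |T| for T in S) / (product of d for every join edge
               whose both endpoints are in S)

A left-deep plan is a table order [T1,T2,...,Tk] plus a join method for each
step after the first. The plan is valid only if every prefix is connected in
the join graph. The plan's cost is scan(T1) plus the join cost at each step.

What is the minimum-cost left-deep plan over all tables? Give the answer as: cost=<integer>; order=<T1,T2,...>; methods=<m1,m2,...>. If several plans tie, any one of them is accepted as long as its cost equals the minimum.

Selinger DP (subsets sized 1..n):
  {C}: scan cost=250, card=250
  {B}: scan cost=50, card=50
  {A}: scan cost=500, card=500
  {E}: scan cost=60, card=60
  {D}: scan cost=100, card=100
  {BC}: card=500; try (C,nl_idx)→950, (B,hash)→1100, (C,merge)→2650, (B,merge)→2850, (C,hash)→4100, (C,nl)→12550 …(+1); best=950 via (C,nl_idx)
  {AB}: card=500; try (A,nl_idx)→1000, (B,hash)→1600, (A,merge)→5400, (B,merge)→5850, (A,hash)→9100, (A,nl)→25050 …(+1); best=1000 via (A,nl_idx)
  {AE}: card=600; try (A,nl_idx)→1200, (E,hash)→1720, (E,nl_idx)→4100, (A,merge)→5480, (E,merge)→5920, (A,hash)→9120 …(+2); best=1200 via (A,nl_idx)
  {DE}: card=3000; try (E,hash)→920, (D,merge)→1280, (E,merge)→1320, (D,hash)→1520, (D,nl_idx)→3480, (E,nl_idx)→3700 …(+2); best=920 via (E,hash)
  {ABC}: card=5000; try (C,hash)→5500, (C,merge)→8250, (C,nl_idx)→10000, (A,hash)→10450, (A,nl_idx)→10450, (A,merge)→10950 …(+2); best=5500 via (C,hash)
  {ABE}: card=600; try (E,hash)→2220, (B,hash)→2400, (E,nl_idx)→4600, (E,merge)→6420, (B,merge)→8150, (E,nl)→31000 …(+1); best=2220 via (E,hash)
  {ADE}: card=30000; try (D,hash)→3200, (D,merge)→8600, (A,hash)→12920, (D,nl_idx)→35400, (A,merge)→44920, (A,nl_idx)→57920 …(+2); best=3200 via (D,hash)
  {ABCE}: card=6000; try (C,hash)→6820, (C,merge)→11070, (E,hash)→11220, (C,nl_idx)→13020, (E,nl_idx)→41500, (E,merge)→75920 …(+2); best=6820 via (C,hash)
  {ABDE}: card=30000; try (D,hash)→4220, (D,merge)→9620, (B,hash)→33800, (D,nl_idx)→36420, (D,nl)→62220, (B,merge)→483550 …(+1); best=4220 via (D,hash)
  {ABCDE}: card=300000; try (D,hash)→14220, (C,hash)→38220, (D,merge)→91620, (D,nl_idx)→348820, (C,merge)→486470, (C,nl_idx)→544220 …(+2); best=14220 via (D,hash)

cost=14220; order=B,A,E,C,D; methods=nl_idx,hash,hash,hash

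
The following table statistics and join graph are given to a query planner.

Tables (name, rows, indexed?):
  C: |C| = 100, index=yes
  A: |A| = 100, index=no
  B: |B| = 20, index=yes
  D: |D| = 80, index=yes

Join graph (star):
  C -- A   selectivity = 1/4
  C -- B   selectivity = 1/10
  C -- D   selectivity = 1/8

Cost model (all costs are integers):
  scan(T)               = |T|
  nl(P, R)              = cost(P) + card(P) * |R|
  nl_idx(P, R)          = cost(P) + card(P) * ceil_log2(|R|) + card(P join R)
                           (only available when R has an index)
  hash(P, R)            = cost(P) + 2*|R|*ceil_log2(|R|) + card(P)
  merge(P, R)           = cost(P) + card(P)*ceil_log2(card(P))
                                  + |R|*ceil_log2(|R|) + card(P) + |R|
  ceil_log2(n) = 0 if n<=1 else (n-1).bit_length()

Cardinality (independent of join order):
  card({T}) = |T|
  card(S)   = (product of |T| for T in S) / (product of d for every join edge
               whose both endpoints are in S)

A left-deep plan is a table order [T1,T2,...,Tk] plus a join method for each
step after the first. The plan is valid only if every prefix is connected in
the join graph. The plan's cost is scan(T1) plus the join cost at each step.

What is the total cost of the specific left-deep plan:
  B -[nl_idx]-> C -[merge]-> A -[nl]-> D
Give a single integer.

402960

step 1: scan B: cost=20, card=20
step 2: join C via nl_idx
    card(P join C) = 20*100/(10) = 200
    cost = 20 + 20*7 + 200 = 360
step 3: join A via merge
    card(P join A) = 200*100/(4) = 5000
    cost = 360 + 200*8 + 100*7 + 200 + 100 = 2960
step 4: join D via nl
    card(P join D) = 5000*80/(8) = 50000
    cost = 2960 + 5000*80 = 402960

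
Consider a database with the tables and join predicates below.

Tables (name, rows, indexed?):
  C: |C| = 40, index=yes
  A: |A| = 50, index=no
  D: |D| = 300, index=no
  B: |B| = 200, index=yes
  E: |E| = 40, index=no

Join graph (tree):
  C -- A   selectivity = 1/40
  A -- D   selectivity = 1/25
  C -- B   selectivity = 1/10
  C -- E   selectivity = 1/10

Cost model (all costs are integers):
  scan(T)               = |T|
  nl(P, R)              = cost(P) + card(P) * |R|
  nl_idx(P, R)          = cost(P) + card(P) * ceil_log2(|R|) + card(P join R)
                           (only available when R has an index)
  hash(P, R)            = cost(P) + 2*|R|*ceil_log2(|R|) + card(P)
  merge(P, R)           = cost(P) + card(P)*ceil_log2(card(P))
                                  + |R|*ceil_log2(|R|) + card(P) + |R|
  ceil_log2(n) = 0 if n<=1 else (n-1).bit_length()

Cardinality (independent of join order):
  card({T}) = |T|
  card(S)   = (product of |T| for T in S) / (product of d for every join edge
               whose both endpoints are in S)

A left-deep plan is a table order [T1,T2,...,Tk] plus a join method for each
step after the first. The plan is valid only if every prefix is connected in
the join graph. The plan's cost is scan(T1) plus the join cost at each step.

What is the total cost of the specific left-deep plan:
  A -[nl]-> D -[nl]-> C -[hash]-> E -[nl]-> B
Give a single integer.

520130

step 1: scan A: cost=50, card=50
step 2: join D via nl
    card(P join D) = 50*300/(25) = 600
    cost = 50 + 50*300 = 15050
step 3: join C via nl
    card(P join C) = 600*40/(40) = 600
    cost = 15050 + 600*40 = 39050
step 4: join E via hash
    card(P join E) = 600*40/(10) = 2400
    cost = 39050 + 2*40*6 + 600 = 40130
step 5: join B via nl
    card(P join B) = 2400*200/(10) = 48000
    cost = 40130 + 2400*200 = 520130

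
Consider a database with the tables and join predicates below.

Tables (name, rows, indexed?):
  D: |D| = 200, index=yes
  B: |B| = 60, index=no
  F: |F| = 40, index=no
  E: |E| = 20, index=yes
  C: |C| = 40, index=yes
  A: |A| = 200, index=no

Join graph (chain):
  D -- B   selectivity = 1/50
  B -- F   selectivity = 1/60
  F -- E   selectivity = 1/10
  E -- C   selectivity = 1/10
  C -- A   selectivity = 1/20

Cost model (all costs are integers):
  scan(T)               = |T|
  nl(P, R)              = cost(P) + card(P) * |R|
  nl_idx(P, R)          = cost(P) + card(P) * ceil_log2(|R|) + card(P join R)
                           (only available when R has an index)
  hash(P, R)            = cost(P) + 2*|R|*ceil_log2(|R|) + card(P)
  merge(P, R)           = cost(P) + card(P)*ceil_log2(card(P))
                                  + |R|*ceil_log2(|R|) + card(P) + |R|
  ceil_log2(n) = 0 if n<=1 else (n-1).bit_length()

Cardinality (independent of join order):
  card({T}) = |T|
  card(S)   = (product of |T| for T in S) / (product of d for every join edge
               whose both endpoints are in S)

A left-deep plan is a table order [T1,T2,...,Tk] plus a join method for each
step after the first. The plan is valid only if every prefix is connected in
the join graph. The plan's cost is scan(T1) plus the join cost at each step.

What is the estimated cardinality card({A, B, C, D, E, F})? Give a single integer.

Tables in S: A(200), B(60), C(40), D(200), E(20), F(40)
Edges inside S: D-B(d=50), B-F(d=60), F-E(d=10), E-C(d=10), C-A(d=20)
numerator = 200 * 60 * 40 * 200 * 20 * 40 = 76800000000
denominator = 50 * 60 * 10 * 10 * 20 = 6000000
card(S) = 76800000000 / 6000000 = 12800

12800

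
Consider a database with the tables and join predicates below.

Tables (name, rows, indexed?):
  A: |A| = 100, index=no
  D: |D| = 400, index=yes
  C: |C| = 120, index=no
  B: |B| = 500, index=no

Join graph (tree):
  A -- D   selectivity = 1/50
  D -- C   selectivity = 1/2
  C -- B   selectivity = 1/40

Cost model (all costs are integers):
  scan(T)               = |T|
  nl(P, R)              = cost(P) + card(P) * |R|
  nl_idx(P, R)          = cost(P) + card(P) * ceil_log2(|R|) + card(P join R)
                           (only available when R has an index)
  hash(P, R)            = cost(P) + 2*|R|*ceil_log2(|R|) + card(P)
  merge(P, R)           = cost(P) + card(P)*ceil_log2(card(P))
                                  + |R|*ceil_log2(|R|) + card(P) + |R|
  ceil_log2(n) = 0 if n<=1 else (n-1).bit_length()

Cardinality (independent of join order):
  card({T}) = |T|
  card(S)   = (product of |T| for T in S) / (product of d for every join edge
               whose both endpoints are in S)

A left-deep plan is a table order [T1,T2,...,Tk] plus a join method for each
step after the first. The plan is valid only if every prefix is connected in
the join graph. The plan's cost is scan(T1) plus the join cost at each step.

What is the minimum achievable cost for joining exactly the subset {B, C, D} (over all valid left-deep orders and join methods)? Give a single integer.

11380

Selinger DP over subsets of {B,C,D}:
  {D}: scan cost=400, card=400
  {C}: scan cost=120, card=120
  {B}: scan cost=500, card=500
  {CD}: card=24000; try (C,hash)→2480, (D,merge)→5080, (C,merge)→5360, (D,hash)→7440, (D,nl_idx)→25200, (D,nl)→48120 …(+1); best=2480 via (C,hash)
  {BC}: card=1500; try (C,hash)→2680, (B,merge)→6080, (C,merge)→6460, (B,hash)→9240, (B,nl)→60120, (C,nl)→60500; best=2680 via (C,hash)
  {BCD}: card=300000; try (D,hash)→11380, (D,merge)→24680, (B,hash)→35480, (D,nl_idx)→316180, (B,merge)→391480, (D,nl)→602680 …(+1); best=11380 via (D,hash)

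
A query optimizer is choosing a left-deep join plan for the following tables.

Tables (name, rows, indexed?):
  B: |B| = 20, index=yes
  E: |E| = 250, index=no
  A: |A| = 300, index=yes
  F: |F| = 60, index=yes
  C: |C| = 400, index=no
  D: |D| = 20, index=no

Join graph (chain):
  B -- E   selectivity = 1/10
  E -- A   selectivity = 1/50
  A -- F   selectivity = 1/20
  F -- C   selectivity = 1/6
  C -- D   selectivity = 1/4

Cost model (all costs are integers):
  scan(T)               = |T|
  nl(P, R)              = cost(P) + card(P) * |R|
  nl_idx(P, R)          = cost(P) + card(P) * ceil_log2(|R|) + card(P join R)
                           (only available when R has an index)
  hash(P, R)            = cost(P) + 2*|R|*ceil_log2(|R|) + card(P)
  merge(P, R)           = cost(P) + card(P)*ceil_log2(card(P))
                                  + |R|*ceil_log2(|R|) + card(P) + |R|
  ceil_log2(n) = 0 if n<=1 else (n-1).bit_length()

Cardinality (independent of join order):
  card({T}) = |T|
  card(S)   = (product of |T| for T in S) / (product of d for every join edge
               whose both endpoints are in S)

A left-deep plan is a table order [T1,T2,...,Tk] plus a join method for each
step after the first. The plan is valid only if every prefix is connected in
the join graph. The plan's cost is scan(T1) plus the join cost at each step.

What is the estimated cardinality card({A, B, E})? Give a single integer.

Tables in S: A(300), B(20), E(250)
Edges inside S: B-E(d=10), E-A(d=50)
numerator = 300 * 20 * 250 = 1500000
denominator = 10 * 50 = 500
card(S) = 1500000 / 500 = 3000

3000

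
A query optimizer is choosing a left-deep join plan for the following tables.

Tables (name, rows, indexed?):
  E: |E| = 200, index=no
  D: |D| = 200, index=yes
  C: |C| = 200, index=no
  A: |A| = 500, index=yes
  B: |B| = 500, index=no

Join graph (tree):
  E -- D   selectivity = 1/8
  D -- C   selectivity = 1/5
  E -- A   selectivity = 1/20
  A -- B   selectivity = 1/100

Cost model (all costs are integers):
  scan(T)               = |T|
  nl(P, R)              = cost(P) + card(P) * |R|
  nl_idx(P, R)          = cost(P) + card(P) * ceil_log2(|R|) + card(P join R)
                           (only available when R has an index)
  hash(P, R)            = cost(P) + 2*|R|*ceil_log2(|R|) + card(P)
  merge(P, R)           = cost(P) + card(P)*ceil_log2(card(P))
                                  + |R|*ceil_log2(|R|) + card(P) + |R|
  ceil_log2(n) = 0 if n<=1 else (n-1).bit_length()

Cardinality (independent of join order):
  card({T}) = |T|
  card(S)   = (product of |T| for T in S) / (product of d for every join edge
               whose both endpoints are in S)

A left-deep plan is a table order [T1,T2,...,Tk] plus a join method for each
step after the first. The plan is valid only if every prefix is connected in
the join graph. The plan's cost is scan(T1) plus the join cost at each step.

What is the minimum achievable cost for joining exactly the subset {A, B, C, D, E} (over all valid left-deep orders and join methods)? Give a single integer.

Selinger DP over subsets of {A,B,C,D,E}:
  {E}: scan cost=200, card=200
  {D}: scan cost=200, card=200
  {C}: scan cost=200, card=200
  {A}: scan cost=500, card=500
  {B}: scan cost=500, card=500
  {DE}: card=5000; try (E,hash)→3600, (D,hash)→3600, (E,merge)→3800, (D,merge)→3800, (D,nl_idx)→6800, (E,nl)→40200 …(+1); best=3600 via (E,hash)
  {AE}: card=5000; try (E,hash)→4200, (A,merge)→7000, (A,nl_idx)→7000, (E,merge)→7300, (A,hash)→9400, (A,nl)→100200 …(+1); best=4200 via (E,hash)
  {CD}: card=8000; try (D,hash)→3600, (C,hash)→3600, (D,merge)→3800, (C,merge)→3800, (D,nl_idx)→9800, (D,nl)→40200 …(+1); best=3600 via (D,hash)
  {AB}: card=2500; try (A,nl_idx)→7500, (B,hash)→10000, (A,hash)→10000, (B,merge)→10500, (A,merge)→10500, (B,nl)→250500 …(+1); best=7500 via (A,nl_idx)
  {CDE}: card=200000; try (C,hash)→11800, (E,hash)→14800, (C,merge)→75400, (E,merge)→117400, (C,nl)→1003600, (E,nl)→1603600; best=11800 via (C,hash)
  {ADE}: card=125000; try (D,hash)→12400, (A,hash)→17600, (D,merge)→76000, (A,merge)→78600, (D,nl_idx)→169200, (A,nl_idx)→173600 …(+2); best=12400 via (D,hash)
  {ABE}: card=25000; try (E,hash)→13200, (B,hash)→18200, (E,merge)→41800, (B,merge)→79200, (E,nl)→507500, (B,nl)→2504200; best=13200 via (E,hash)
  {ACDE}: card=5000000; try (C,hash)→140600, (A,hash)→220800, (C,merge)→2264200, (A,merge)→3816800, (A,nl_idx)→6811800, (C,nl)→25012400 …(+1); best=140600 via (C,hash)
  {ABDE}: card=625000; try (D,hash)→41400, (B,hash)→146400, (D,merge)→415000, (D,nl_idx)→838200, (B,merge)→2267400, (D,nl)→5013200 …(+1); best=41400 via (D,hash)
  {ABCDE}: card=25000000; try (C,hash)→669600, (B,hash)→5149600, (C,merge)→13168200, (B,merge)→120145600, (C,nl)→125041400, (B,nl)→2500140600; best=669600 via (C,hash)

669600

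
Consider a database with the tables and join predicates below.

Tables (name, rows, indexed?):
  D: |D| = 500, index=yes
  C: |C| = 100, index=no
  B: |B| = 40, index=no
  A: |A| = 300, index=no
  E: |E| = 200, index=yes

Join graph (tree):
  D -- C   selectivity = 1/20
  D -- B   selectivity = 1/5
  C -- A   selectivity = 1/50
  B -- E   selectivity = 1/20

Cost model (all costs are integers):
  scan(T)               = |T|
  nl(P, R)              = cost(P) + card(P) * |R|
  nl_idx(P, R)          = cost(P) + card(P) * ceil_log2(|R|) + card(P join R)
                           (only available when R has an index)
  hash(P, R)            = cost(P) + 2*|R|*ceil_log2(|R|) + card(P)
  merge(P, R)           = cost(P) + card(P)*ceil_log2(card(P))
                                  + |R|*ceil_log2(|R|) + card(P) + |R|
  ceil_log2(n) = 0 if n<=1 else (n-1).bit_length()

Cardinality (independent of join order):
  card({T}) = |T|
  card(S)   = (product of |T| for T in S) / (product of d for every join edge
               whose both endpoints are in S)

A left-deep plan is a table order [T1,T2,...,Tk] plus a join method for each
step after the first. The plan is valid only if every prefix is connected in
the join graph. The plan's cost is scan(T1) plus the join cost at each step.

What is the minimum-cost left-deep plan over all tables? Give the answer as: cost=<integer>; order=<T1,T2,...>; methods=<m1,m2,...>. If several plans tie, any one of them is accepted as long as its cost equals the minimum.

Selinger DP (subsets sized 1..n):
  {D}: scan cost=500, card=500
  {C}: scan cost=100, card=100
  {B}: scan cost=40, card=40
  {A}: scan cost=300, card=300
  {E}: scan cost=200, card=200
  {CD}: card=2500; try (C,hash)→2400, (D,nl_idx)→3500, (D,merge)→5900, (C,merge)→6300, (D,hash)→9200, (D,nl)→50100 …(+1); best=2400 via (C,hash)
  {BD}: card=4000; try (B,hash)→1480, (D,nl_idx)→4400, (D,merge)→5320, (B,merge)→5780, (D,hash)→9080, (D,nl)→20040 …(+1); best=1480 via (B,hash)
  {AC}: card=600; try (C,hash)→2000, (A,merge)→3900, (C,merge)→4100, (A,hash)→5600, (A,nl)→30100, (C,nl)→30300; best=2000 via (C,hash)
  {BE}: card=400; try (E,nl_idx)→760, (B,hash)→880, (E,merge)→2120, (B,merge)→2280, (E,hash)→3280, (E,nl)→8040 …(+1); best=760 via (E,nl_idx)
  {BCD}: card=20000; try (B,hash)→5380, (C,hash)→6880, (B,merge)→35180, (C,merge)→54280, (B,nl)→102400, (C,nl)→401480; best=5380 via (B,hash)
  {ACD}: card=15000; try (A,hash)→10300, (D,hash)→11600, (D,merge)→13600, (D,nl_idx)→22400, (A,merge)→37900, (D,nl)→302000 …(+1); best=10300 via (A,hash)
  {BDE}: card=40000; try (E,hash)→8680, (D,merge)→9760, (D,hash)→10160, (D,nl_idx)→44360, (E,merge)→55280, (E,nl_idx)→73480 …(+2); best=8680 via (E,hash)
  {ABCD}: card=120000; try (B,hash)→25780, (A,hash)→30780, (B,merge)→235580, (A,merge)→328380, (B,nl)→610300, (A,nl)→6005380; best=25780 via (B,hash)
  {BCDE}: card=200000; try (E,hash)→28580, (C,hash)→50080, (E,merge)→327180, (E,nl_idx)→365380, (C,merge)→689480, (E,nl)→4005380 …(+1); best=28580 via (E,hash)
  {ABCDE}: card=1200000; try (E,hash)→148980, (A,hash)→233980, (E,nl_idx)→2185780, (E,merge)→2187580, (A,merge)→3831580, (E,nl)→24025780 …(+1); best=148980 via (E,hash)

cost=148980; order=D,C,A,B,E; methods=hash,hash,hash,hash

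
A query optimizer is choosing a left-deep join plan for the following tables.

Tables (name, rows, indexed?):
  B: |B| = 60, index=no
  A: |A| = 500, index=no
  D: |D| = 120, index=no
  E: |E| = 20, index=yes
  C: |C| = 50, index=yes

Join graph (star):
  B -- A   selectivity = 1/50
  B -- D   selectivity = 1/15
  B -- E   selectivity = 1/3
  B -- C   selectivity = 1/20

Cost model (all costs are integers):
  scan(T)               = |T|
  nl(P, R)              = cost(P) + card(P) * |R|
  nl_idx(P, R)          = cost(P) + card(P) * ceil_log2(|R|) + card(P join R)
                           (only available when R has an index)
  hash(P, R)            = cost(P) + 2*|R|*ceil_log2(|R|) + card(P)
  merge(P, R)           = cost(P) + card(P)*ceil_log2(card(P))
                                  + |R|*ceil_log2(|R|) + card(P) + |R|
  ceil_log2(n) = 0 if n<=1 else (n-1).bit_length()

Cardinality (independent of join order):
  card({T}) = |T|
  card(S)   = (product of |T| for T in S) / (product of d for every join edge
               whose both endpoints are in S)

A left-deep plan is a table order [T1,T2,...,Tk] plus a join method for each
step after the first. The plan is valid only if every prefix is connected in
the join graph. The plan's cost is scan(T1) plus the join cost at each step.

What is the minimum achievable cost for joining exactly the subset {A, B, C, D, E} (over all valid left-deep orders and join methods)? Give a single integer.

Selinger DP over subsets of {A,B,C,D,E}:
  {B}: scan cost=60, card=60
  {A}: scan cost=500, card=500
  {D}: scan cost=120, card=120
  {E}: scan cost=20, card=20
  {C}: scan cost=50, card=50
  {AB}: card=600; try (B,hash)→1720, (A,merge)→5480, (B,merge)→5920, (A,hash)→9120, (A,nl)→30060, (B,nl)→30500; best=1720 via (B,hash)
  {BD}: card=480; try (B,hash)→960, (D,merge)→1440, (B,merge)→1500, (D,hash)→1800, (D,nl)→7260, (B,nl)→7320; best=960 via (B,hash)
  {BE}: card=400; try (E,hash)→320, (B,merge)→560, (E,merge)→600, (E,nl_idx)→760, (B,hash)→760, (B,nl)→1220 …(+1); best=320 via (E,hash)
  {BC}: card=150; try (C,nl_idx)→570, (C,hash)→720, (B,hash)→820, (B,merge)→820, (C,merge)→830, (B,nl)→3050 …(+1); best=570 via (C,nl_idx)
  {ABD}: card=4800; try (D,hash)→4000, (D,merge)→9280, (A,hash)→10440, (A,merge)→10760, (D,nl)→73720, (A,nl)→240960; best=4000 via (D,hash)
  {ABE}: card=4000; try (E,hash)→2520, (E,merge)→8440, (E,nl_idx)→8720, (A,merge)→9320, (A,hash)→9720, (E,nl)→13720 …(+1); best=2520 via (E,hash)
  {ABC}: card=1500; try (C,hash)→2920, (C,nl_idx)→6820, (A,merge)→6920, (C,merge)→8670, (A,hash)→9720, (C,nl)→31720 …(+1); best=2920 via (C,hash)
  {BDE}: card=3200; try (E,hash)→1640, (D,hash)→2400, (D,merge)→5280, (E,merge)→5880, (E,nl_idx)→6560, (E,nl)→10560 …(+1); best=1640 via (E,hash)
  {BCD}: card=1200; try (C,hash)→2040, (D,hash)→2400, (D,merge)→2880, (C,nl_idx)→5040, (C,merge)→6110, (D,nl)→18570 …(+1); best=2040 via (C,hash)
  {BCE}: card=1000; try (E,hash)→920, (C,hash)→1320, (E,merge)→2040, (E,nl_idx)→2320, (E,nl)→3570, (C,nl_idx)→3720 …(+2); best=920 via (E,hash)
  {ABDE}: card=32000; try (D,hash)→8200, (E,hash)→9000, (A,hash)→13840, (A,merge)→48240, (D,merge)→55480, (E,nl_idx)→60000 …(+4); best=8200 via (D,hash)
  {ABCD}: card=12000; try (D,hash)→6100, (C,hash)→9400, (A,hash)→12240, (A,merge)→21440, (D,merge)→21880, (C,nl_idx)→44800 …(+4); best=6100 via (D,hash)
  {ABCE}: card=10000; try (E,hash)→4620, (C,hash)→7120, (A,hash)→10920, (A,merge)→16920, (E,nl_idx)→20420, (E,merge)→21040 …(+5); best=4620 via (E,hash)
  {BCDE}: card=8000; try (E,hash)→3440, (D,hash)→3600, (C,hash)→5440, (D,merge)→12880, (E,nl_idx)→16040, (E,merge)→16560 …(+5); best=3440 via (E,hash)
  {ABCDE}: card=80000; try (D,hash)→16300, (E,hash)→18300, (A,hash)→20440, (C,hash)→40800, (A,merge)→120440, (E,nl_idx)→146100 …(+8); best=16300 via (D,hash)

16300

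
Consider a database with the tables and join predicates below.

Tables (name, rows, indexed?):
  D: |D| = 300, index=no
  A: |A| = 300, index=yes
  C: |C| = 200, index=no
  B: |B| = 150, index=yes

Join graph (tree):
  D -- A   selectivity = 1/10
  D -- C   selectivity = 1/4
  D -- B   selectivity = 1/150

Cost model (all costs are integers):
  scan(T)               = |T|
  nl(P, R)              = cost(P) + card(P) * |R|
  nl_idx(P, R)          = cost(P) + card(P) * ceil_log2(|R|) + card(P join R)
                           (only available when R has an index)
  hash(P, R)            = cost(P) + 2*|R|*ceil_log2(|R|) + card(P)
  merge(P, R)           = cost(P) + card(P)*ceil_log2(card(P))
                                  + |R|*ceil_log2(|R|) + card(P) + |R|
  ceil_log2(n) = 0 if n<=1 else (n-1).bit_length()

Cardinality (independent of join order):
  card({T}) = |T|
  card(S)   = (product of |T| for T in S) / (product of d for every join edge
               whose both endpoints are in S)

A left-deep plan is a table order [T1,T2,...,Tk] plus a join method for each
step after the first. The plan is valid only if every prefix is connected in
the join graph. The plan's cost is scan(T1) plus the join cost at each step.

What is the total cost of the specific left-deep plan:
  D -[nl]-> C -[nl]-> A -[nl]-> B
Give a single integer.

72060300

step 1: scan D: cost=300, card=300
step 2: join C via nl
    card(P join C) = 300*200/(4) = 15000
    cost = 300 + 300*200 = 60300
step 3: join A via nl
    card(P join A) = 15000*300/(10) = 450000
    cost = 60300 + 15000*300 = 4560300
step 4: join B via nl
    card(P join B) = 450000*150/(150) = 450000
    cost = 4560300 + 450000*150 = 72060300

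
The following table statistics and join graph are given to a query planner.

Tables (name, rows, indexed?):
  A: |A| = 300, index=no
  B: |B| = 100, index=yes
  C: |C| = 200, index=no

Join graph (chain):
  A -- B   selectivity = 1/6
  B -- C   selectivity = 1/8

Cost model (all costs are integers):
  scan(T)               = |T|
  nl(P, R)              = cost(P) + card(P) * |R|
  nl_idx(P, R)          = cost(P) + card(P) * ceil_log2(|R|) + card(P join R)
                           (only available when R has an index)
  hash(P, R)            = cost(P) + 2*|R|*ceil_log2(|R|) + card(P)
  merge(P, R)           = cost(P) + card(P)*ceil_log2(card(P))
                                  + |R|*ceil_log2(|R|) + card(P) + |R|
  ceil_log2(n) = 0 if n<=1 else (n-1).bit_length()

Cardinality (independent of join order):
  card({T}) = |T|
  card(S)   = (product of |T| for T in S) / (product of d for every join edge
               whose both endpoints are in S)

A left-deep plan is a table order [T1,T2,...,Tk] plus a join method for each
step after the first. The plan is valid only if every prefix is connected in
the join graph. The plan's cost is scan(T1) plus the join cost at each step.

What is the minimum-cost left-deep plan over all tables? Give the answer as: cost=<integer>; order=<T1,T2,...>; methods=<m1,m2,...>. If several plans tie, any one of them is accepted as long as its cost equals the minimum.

Selinger DP (subsets sized 1..n):
  {A}: scan cost=300, card=300
  {B}: scan cost=100, card=100
  {C}: scan cost=200, card=200
  {AB}: card=5000; try (B,hash)→2000, (A,merge)→3900, (B,merge)→4100, (A,hash)→5600, (B,nl_idx)→7400, (A,nl)→30100 …(+1); best=2000 via (B,hash)
  {BC}: card=2500; try (B,hash)→1800, (C,merge)→2700, (B,merge)→2800, (C,hash)→3400, (B,nl_idx)→4100, (C,nl)→20100 …(+1); best=1800 via (B,hash)
  {ABC}: card=125000; try (A,hash)→9700, (C,hash)→10200, (A,merge)→37300, (C,merge)→73800, (A,nl)→751800, (C,nl)→1002000; best=9700 via (A,hash)

cost=9700; order=C,B,A; methods=hash,hash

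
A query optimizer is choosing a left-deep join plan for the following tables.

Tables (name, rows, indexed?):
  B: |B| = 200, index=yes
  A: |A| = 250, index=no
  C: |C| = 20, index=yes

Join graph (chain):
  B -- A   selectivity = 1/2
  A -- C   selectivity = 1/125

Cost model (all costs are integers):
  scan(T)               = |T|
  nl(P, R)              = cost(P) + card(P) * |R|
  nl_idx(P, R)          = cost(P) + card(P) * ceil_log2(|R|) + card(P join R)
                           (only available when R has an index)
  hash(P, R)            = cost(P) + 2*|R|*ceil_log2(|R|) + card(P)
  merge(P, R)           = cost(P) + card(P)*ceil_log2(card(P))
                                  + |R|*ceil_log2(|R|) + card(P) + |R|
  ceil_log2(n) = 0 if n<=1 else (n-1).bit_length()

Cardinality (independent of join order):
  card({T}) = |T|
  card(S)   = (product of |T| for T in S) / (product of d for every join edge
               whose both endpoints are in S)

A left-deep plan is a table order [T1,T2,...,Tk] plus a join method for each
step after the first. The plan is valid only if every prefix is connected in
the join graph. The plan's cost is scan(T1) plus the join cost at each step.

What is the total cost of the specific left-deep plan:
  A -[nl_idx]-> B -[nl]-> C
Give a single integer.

527250

step 1: scan A: cost=250, card=250
step 2: join B via nl_idx
    card(P join B) = 250*200/(2) = 25000
    cost = 250 + 250*8 + 25000 = 27250
step 3: join C via nl
    card(P join C) = 25000*20/(125) = 4000
    cost = 27250 + 25000*20 = 527250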